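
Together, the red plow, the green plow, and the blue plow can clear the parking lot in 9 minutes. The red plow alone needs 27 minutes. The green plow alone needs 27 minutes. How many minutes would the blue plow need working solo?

27 minutes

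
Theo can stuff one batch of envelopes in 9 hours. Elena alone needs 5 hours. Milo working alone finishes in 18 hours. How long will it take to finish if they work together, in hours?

Combined rate: 1/9 + 1/5 + 1/18 = (10 + 18 + 5)/90 = 33/90 = 11/30 per hour.
Time = 1 ÷ (11/30) = 30/11 hours.

30/11 hours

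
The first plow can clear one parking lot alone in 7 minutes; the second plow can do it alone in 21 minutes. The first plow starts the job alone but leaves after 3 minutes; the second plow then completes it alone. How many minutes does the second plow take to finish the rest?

In 3 minutes the first plow does 3/7 of the job, leaving 4/7.
The second plow works at 1/21 per minute, so finishing takes 4/7 ÷ 1/21 = 12 minutes.

12 minutes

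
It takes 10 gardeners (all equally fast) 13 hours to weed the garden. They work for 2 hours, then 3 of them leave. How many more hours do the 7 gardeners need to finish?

110/7 hours

One gardener does 1/130 of the job per hour.
After 2 hours with 10 gardeners, 2/13 is done (11/13 left).
With 7 gardeners the rate is 7/130, so the rest takes 11/13 ÷ 7/130 = 110/7 hours.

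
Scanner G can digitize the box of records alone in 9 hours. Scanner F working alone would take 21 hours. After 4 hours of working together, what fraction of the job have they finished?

40/63

Combined rate: 1/9 + 1/21 = (7 + 3)/63 = 10/63 per hour.
In 4 hours they complete 4·10/63 = 40/63 of the job.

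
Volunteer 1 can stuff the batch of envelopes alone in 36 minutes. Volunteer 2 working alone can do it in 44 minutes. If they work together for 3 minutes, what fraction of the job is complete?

5/33

Combined rate: 1/36 + 1/44 = (11 + 9)/396 = 20/396 = 5/99 per minute.
In 3 minutes they complete 3·5/99 = 5/33 of the job.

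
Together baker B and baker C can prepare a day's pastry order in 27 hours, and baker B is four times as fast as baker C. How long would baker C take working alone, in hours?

135 hours

Let baker C's rate be r; then baker B's rate is 4r, so together (4 + 1)r = 5r = 1/27.
Thus r = 1/135 per hour.
Baker C alone: 135 hours; baker B alone: 135/4 hours.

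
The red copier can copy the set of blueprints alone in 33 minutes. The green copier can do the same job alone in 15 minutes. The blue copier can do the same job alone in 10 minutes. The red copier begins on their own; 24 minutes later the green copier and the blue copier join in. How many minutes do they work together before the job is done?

In the first 24 minutes the red copier alone does 24/33 = 8/11 of the job, leaving 3/11.
Once everyone is working, combined rate: 1/33 + 1/15 + 1/10 = (10 + 22 + 33)/330 = 65/330 = 13/66 per minute.
Remaining 3/11 at 13/66 per minute takes 18/13 minutes.

18/13 minutes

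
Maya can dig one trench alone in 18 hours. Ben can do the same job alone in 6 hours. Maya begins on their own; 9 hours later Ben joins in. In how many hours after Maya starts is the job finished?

45/4 hours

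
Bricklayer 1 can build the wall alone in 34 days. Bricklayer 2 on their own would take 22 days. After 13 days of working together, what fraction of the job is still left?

5/187

Combined rate: 1/34 + 1/22 = (11 + 17)/374 = 28/374 = 14/187 per day.
In 13 days they complete 13·14/187 = 182/187 of the job.
So 5/187 remains.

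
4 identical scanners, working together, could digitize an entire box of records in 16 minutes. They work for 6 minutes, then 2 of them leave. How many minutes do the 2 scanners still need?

20 minutes

One scanner does 1/64 of the job per minute.
After 6 minutes with 4 scanners, 3/8 is done (5/8 left).
With 2 scanners the rate is 2/64 = 1/32, so the rest takes 5/8 ÷ 1/32 = 20 minutes.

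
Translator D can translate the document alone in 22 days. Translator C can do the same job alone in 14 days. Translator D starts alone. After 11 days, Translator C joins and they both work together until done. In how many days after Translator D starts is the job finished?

In the first 11 days Translator D alone does 11/22 = 1/2 of the job, leaving 1/2.
Once everyone is working, combined rate: 1/22 + 1/14 = (7 + 11)/154 = 18/154 = 9/77 per day.
Remaining 1/2 at 9/77 per day takes 77/18 days.
Total from the start = 11 + 77/18 = 275/18 days.

275/18 days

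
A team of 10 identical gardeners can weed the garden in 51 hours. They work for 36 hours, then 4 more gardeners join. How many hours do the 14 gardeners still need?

One gardener does 1/510 of the job per hour.
After 36 hours with 10 gardeners, 12/17 is done (5/17 left).
With 14 gardeners the rate is 14/510 = 7/255, so the rest takes 5/17 ÷ 7/255 = 75/7 hours.

75/7 hours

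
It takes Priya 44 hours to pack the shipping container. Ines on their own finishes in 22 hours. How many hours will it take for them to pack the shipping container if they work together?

With two workers the combined time is the product over the sum: 44·22/(44+22) = 968/66 = 44/3 hours.

44/3 hours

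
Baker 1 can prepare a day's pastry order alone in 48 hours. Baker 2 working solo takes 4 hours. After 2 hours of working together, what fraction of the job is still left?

Combined rate: 1/48 + 1/4 = (1 + 12)/48 = 13/48 per hour.
In 2 hours they complete 2·13/48 = 13/24 of the job.
So 11/24 remains.

11/24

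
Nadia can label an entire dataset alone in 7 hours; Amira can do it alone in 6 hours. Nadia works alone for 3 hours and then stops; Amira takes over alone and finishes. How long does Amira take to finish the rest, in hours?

In 3 hours Nadia does 3/7 of the job, leaving 4/7.
Amira works at 1/6 per hour, so finishing takes 4/7 ÷ 1/6 = 24/7 hours.

24/7 hours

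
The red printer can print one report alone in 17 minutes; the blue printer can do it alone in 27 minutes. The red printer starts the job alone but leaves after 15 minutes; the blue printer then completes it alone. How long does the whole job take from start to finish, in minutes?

309/17 minutes

In 15 minutes the red printer does 15/17 of the job, leaving 2/17.
The blue printer works at 1/27 per minute, so finishing takes 2/17 ÷ 1/27 = 54/17 minutes.
Total time = 15 + 54/17 = 309/17 minutes.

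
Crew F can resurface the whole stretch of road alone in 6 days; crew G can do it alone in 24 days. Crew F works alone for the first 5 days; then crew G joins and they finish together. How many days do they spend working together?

4/5 days

In 5 days crew F does 5/6 of the job, leaving 1/6.
Crew F and crew G together work at 5/24 per day, so finishing takes 1/6 ÷ 5/24 = 4/5 days.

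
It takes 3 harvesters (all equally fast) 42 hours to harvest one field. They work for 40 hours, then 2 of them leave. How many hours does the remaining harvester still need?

6 hours

One harvester does 1/126 of the job per hour.
After 40 hours with 3 harvesters, 20/21 is done (1/21 left).
With 1 harvester the rate is 1/126, so the rest takes 1/21 ÷ 1/126 = 6 hours.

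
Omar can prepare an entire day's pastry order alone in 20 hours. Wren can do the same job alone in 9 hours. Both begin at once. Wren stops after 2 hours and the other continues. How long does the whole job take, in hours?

140/9 hours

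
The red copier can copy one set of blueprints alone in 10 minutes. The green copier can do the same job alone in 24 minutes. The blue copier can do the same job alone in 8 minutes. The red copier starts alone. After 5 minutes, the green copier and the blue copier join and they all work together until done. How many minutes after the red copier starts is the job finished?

55/8 minutes

In the first 5 minutes the red copier alone does 5/10 = 1/2 of the job, leaving 1/2.
Once everyone is working, combined rate: 1/10 + 1/24 + 1/8 = (12 + 5 + 15)/120 = 32/120 = 4/15 per minute.
Remaining 1/2 at 4/15 per minute takes 15/8 minutes.
Total from the start = 5 + 15/8 = 55/8 minutes.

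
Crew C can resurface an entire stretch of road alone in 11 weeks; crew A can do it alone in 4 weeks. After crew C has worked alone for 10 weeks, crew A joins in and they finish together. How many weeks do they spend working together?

4/15 weeks

In 10 weeks crew C does 10/11 of the job, leaving 1/11.
Crew C and crew A together work at 15/44 per week, so finishing takes 1/11 ÷ 15/44 = 4/15 weeks.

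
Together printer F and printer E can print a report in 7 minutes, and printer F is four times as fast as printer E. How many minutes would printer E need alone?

35 minutes

Let printer E's rate be r; then printer F's rate is 4r, so together (4 + 1)r = 5r = 1/7.
Thus r = 1/35 per minute.
Printer E alone: 35 minutes; printer F alone: 35/4 minutes.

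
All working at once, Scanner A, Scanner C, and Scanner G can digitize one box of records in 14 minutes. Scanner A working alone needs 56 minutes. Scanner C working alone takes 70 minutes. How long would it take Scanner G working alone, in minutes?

Combined rate is 1/14 per minute.
Known contribution: 1/56 + 1/70 = (5 + 4)/280 = 9/280 per minute.
So Scanner G's rate is 1/14 − 9/280 = 11/280, meaning 280/11 minutes alone.

280/11 minutes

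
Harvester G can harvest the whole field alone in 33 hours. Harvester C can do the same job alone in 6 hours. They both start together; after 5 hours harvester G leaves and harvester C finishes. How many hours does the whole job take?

56/11 hours

In the first 5 hours the combined rate is 13/66, so 65/66 of the job is done, leaving 1/66.
After harvester G leaves the rate is 1/6 per hour; the remaining 1/66 takes 1/11 hours.
Total = 5 + 1/11 = 56/11 hours.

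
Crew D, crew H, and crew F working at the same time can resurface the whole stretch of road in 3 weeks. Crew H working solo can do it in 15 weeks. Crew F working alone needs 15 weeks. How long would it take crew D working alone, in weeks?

5 weeks

Combined rate is 1/3 per week.
Known contribution: 1/15 + 1/15 = (1 + 1)/15 = 2/15 per week.
So crew D's rate is 1/3 − 2/15 = 1/5, meaning 5 weeks alone.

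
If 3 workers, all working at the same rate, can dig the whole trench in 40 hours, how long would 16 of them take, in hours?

Total work is 3·40 = 120 worker-hours.
With 16 workers: 120/16 = 15/2 hours.

15/2 hours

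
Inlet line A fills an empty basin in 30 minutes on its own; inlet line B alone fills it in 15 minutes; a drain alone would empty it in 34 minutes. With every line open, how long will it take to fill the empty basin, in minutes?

Net rate = 1/30 + 1/15 − 1/34 = (17 + 34 − 15)/510 = 36/510 = 6/85 per minute.
Filling time = 1 ÷ (6/85) = 85/6 minutes.

85/6 minutes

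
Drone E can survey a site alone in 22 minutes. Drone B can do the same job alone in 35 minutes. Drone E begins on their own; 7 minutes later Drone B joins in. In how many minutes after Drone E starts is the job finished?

In the first 7 minutes Drone E alone does 7/22 of the job, leaving 15/22.
Once everyone is working, combined rate: 1/22 + 1/35 = (35 + 22)/770 = 57/770 per minute.
Remaining 15/22 at 57/770 per minute takes 175/19 minutes.
Total from the start = 7 + 175/19 = 308/19 minutes.

308/19 minutes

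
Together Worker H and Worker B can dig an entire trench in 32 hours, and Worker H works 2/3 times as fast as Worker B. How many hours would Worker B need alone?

160/3 hours

Let Worker B's rate be r; then Worker H's rate is (2/3)r, so together (2/3 + 1)r = (5/3)r = 1/32.
Thus r = 3/160 per hour.
Worker B alone: 160/3 hours; Worker H alone: 80 hours.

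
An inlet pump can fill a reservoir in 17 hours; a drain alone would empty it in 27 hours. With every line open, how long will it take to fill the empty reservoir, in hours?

Net rate = 1/17 − 1/27 = (27 − 17)/459 = 10/459 per hour.
Filling time = 1 ÷ (10/459) = 459/10 hours.

459/10 hours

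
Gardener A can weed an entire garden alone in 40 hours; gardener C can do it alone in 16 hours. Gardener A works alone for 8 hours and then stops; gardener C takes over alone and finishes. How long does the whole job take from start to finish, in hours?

104/5 hours

In 8 hours gardener A does 8/40 = 1/5 of the job, leaving 4/5.
Gardener C works at 1/16 per hour, so finishing takes 4/5 ÷ 1/16 = 64/5 hours.
Total time = 8 + 64/5 = 104/5 hours.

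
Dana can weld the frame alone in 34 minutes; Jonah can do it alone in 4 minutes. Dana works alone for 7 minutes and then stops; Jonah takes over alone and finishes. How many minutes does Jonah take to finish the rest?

54/17 minutes

In 7 minutes Dana does 7/34 of the job, leaving 27/34.
Jonah works at 1/4 per minute, so finishing takes 27/34 ÷ 1/4 = 54/17 minutes.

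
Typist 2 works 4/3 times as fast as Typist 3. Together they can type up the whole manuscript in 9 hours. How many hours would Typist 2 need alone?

Let Typist 3's rate be r; then Typist 2's rate is (4/3)r, so together (4/3 + 1)r = (7/3)r = 1/9.
Thus r = 1/21 per hour.
Typist 3 alone: 21 hours; Typist 2 alone: 63/4 hours.

63/4 hours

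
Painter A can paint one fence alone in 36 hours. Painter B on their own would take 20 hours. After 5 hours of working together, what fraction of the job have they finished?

7/18

Combined rate: 1/36 + 1/20 = (5 + 9)/180 = 14/180 = 7/90 per hour.
In 5 hours they complete 5·7/90 = 7/18 of the job.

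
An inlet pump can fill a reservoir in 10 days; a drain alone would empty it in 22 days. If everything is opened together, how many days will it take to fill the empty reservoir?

55/3 days

Net rate = 1/10 − 1/22 = (11 − 5)/110 = 6/110 = 3/55 per day.
Filling time = 1 ÷ (3/55) = 55/3 days.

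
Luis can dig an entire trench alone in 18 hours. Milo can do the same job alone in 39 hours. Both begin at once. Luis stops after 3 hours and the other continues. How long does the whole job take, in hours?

In the first 3 hours the combined rate is 19/234, so 19/78 of the job is done, leaving 59/78.
After Luis leaves the rate is 1/39 per hour; the remaining 59/78 takes 59/2 hours.
Total = 3 + 59/2 = 65/2 hours.

65/2 hours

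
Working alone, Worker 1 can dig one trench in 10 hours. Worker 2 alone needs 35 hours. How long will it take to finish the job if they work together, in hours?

Combined rate: 1/10 + 1/35 = (7 + 2)/70 = 9/70 per hour.
Time = 1 ÷ (9/70) = 70/9 hours.

70/9 hours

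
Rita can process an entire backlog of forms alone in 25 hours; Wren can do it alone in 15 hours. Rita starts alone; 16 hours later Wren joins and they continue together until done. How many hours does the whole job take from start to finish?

155/8 hours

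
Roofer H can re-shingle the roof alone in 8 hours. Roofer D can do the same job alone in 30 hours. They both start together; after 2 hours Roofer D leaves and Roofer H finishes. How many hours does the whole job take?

112/15 hours

In the first 2 hours the combined rate is 19/120, so 19/60 of the job is done, leaving 41/60.
After Roofer D leaves the rate is 1/8 per hour; the remaining 41/60 takes 82/15 hours.
Total = 2 + 82/15 = 112/15 hours.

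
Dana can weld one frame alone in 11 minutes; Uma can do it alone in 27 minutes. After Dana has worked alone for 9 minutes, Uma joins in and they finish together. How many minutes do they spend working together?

27/19 minutes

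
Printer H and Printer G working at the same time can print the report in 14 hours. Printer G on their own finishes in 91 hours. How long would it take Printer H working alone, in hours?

Combined rate is 1/14 per hour.
Known contribution: 1/91 per hour.
So Printer H's rate is 1/14 − 1/91 = 11/182, meaning 182/11 hours alone.

182/11 hours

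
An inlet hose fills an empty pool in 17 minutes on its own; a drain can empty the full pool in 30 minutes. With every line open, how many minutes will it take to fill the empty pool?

Net rate = 1/17 − 1/30 = (30 − 17)/510 = 13/510 per minute.
Filling time = 1 ÷ (13/510) = 510/13 minutes.

510/13 minutes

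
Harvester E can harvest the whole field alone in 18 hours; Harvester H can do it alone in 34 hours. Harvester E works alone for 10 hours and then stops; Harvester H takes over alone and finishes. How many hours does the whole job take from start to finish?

In 10 hours Harvester E does 10/18 = 5/9 of the job, leaving 4/9.
Harvester H works at 1/34 per hour, so finishing takes 4/9 ÷ 1/34 = 136/9 hours.
Total time = 10 + 136/9 = 226/9 hours.

226/9 hours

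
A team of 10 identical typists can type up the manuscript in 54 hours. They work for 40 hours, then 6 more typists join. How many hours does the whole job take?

195/4 hours

One typist does 1/540 of the job per hour.
After 40 hours with 10 typists, 20/27 is done (7/27 left).
With 16 typists the rate is 16/540 = 4/135, so the rest takes 7/27 ÷ 4/135 = 35/4 hours.
Total = 40 + 35/4 = 195/4 hours.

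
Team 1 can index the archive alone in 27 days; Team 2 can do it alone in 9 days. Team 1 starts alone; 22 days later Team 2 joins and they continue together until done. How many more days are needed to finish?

5/4 days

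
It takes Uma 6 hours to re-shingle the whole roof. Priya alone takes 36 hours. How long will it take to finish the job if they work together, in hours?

With two workers the combined time is the product over the sum: 6·36/(6+36) = 216/42 = 36/7 hours.

36/7 hours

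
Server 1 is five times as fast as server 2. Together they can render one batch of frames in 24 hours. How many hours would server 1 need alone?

Let server 2's rate be r; then server 1's rate is 5r, so together (5 + 1)r = 6r = 1/24.
Thus r = 1/144 per hour.
Server 2 alone: 144 hours; server 1 alone: 144/5 hours.

144/5 hours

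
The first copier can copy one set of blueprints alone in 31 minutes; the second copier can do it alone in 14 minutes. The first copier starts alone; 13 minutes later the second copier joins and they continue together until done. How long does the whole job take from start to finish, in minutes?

93/5 minutes

In 13 minutes the first copier does 13/31 of the job, leaving 18/31.
The first copier and the second copier together work at 45/434 per minute, so finishing takes 18/31 ÷ 45/434 = 28/5 minutes.
Total time = 13 + 28/5 = 93/5 minutes.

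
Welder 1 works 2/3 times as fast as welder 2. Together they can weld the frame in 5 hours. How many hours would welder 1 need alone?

Let welder 2's rate be r; then welder 1's rate is (2/3)r, so together (2/3 + 1)r = (5/3)r = 1/5.
Thus r = 3/25 per hour.
Welder 2 alone: 25/3 hours; welder 1 alone: 25/2 hours.

25/2 hours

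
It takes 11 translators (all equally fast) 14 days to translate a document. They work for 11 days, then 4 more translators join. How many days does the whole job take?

66/5 days

One translator does 1/154 of the job per day.
After 11 days with 11 translators, 11/14 is done (3/14 left).
With 15 translators the rate is 15/154, so the rest takes 3/14 ÷ 15/154 = 11/5 days.
Total = 11 + 11/5 = 66/5 days.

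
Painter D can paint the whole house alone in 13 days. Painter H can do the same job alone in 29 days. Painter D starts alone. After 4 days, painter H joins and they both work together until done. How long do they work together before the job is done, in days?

87/14 days

In the first 4 days painter D alone does 4/13 of the job, leaving 9/13.
Once everyone is working, combined rate: 1/13 + 1/29 = (29 + 13)/377 = 42/377 per day.
Remaining 9/13 at 42/377 per day takes 87/14 days.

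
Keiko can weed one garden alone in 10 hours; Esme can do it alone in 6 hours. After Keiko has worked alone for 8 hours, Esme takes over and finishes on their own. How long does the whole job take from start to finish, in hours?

In 8 hours Keiko does 8/10 = 4/5 of the job, leaving 1/5.
Esme works at 1/6 per hour, so finishing takes 1/5 ÷ 1/6 = 6/5 hours.
Total time = 8 + 6/5 = 46/5 hours.

46/5 hours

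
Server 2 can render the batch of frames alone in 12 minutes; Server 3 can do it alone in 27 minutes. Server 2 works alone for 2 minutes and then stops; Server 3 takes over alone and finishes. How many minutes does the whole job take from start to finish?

49/2 minutes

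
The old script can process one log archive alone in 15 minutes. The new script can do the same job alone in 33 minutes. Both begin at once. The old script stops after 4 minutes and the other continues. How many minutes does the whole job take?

121/5 minutes

In the first 4 minutes the combined rate is 16/165, so 64/165 of the job is done, leaving 101/165.
After the old script leaves the rate is 1/33 per minute; the remaining 101/165 takes 101/5 minutes.
Total = 4 + 101/5 = 121/5 minutes.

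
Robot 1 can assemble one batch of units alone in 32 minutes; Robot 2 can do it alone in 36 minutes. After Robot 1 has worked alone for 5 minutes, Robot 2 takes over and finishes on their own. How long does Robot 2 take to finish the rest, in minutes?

In 5 minutes Robot 1 does 5/32 of the job, leaving 27/32.
Robot 2 works at 1/36 per minute, so finishing takes 27/32 ÷ 1/36 = 243/8 minutes.

243/8 minutes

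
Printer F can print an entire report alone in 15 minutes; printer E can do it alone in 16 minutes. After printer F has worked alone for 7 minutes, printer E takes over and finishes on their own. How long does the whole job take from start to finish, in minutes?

233/15 minutes

In 7 minutes printer F does 7/15 of the job, leaving 8/15.
Printer E works at 1/16 per minute, so finishing takes 8/15 ÷ 1/16 = 128/15 minutes.
Total time = 7 + 128/15 = 233/15 minutes.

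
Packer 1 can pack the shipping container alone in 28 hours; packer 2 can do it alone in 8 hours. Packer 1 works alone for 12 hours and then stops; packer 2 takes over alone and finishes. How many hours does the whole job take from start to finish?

In 12 hours packer 1 does 12/28 = 3/7 of the job, leaving 4/7.
Packer 2 works at 1/8 per hour, so finishing takes 4/7 ÷ 1/8 = 32/7 hours.
Total time = 12 + 32/7 = 116/7 hours.

116/7 hours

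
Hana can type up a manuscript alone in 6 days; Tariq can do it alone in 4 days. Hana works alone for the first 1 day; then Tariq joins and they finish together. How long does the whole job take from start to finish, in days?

In 1 day Hana does 1/6 of the job, leaving 5/6.
Hana and Tariq together work at 5/12 per day, so finishing takes 5/6 ÷ 5/12 = 2 days.
Total time = 1 + 2 = 3 days.

3 days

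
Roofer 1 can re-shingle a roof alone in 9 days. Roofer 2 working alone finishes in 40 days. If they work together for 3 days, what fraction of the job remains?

71/120

Combined rate: 1/9 + 1/40 = (40 + 9)/360 = 49/360 per day.
In 3 days they complete 3·49/360 = 49/120 of the job.
So 71/120 remains.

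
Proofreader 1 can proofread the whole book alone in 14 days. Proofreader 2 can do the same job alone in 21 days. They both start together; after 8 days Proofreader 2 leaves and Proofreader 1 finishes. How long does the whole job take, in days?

26/3 days

In the first 8 days the combined rate is 5/42, so 20/21 of the job is done, leaving 1/21.
After Proofreader 2 leaves the rate is 1/14 per day; the remaining 1/21 takes 2/3 days.
Total = 8 + 2/3 = 26/3 days.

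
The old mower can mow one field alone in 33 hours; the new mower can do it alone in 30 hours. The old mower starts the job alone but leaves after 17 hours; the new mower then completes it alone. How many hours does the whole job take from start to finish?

347/11 hours

In 17 hours the old mower does 17/33 of the job, leaving 16/33.
The new mower works at 1/30 per hour, so finishing takes 16/33 ÷ 1/30 = 160/11 hours.
Total time = 17 + 160/11 = 347/11 hours.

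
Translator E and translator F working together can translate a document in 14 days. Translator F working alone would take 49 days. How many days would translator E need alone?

Combined rate is 1/14 per day.
Known contribution: 1/49 per day.
So translator E's rate is 1/14 − 1/49 = 5/98, meaning 98/5 days alone.

98/5 days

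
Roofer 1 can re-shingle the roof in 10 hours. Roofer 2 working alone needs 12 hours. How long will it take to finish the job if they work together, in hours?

60/11 hours

With two workers the combined time is the product over the sum: 10·12/(10+12) = 120/22 = 60/11 hours.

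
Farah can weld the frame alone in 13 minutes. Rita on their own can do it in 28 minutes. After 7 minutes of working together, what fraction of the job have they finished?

Combined rate: 1/13 + 1/28 = (28 + 13)/364 = 41/364 per minute.
In 7 minutes they complete 7·41/364 = 41/52 of the job.

41/52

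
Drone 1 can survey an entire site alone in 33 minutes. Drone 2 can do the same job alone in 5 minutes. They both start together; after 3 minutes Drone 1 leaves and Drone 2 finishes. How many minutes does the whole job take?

50/11 minutes

In the first 3 minutes the combined rate is 38/165, so 38/55 of the job is done, leaving 17/55.
After Drone 1 leaves the rate is 1/5 per minute; the remaining 17/55 takes 17/11 minutes.
Total = 3 + 17/11 = 50/11 minutes.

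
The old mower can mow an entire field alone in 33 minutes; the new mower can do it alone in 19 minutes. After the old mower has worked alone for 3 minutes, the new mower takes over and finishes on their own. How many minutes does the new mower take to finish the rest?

190/11 minutes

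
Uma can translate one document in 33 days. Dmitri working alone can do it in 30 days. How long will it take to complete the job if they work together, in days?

With two workers the combined time is the product over the sum: 33·30/(33+30) = 990/63 = 110/7 days.

110/7 days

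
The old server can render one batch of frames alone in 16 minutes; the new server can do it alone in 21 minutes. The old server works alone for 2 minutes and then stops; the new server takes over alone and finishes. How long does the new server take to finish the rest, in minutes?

147/8 minutes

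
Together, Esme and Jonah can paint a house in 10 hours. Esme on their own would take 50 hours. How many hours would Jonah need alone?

25/2 hours

Combined rate is 1/10 per hour.
Known contribution: 1/50 per hour.
So Jonah's rate is 1/10 − 1/50 = 2/25, meaning 25/2 hours alone.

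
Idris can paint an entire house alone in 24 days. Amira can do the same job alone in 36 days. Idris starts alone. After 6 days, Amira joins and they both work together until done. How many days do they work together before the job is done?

54/5 days

In the first 6 days Idris alone does 6/24 = 1/4 of the job, leaving 3/4.
Once everyone is working, combined rate: 1/24 + 1/36 = (3 + 2)/72 = 5/72 per day.
Remaining 3/4 at 5/72 per day takes 54/5 days.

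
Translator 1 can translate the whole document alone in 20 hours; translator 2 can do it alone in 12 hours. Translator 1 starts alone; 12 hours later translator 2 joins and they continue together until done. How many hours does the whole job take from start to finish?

15 hours

In 12 hours translator 1 does 12/20 = 3/5 of the job, leaving 2/5.
Translator 1 and translator 2 together work at 2/15 per hour, so finishing takes 2/5 ÷ 2/15 = 3 hours.
Total time = 12 + 3 = 15 hours.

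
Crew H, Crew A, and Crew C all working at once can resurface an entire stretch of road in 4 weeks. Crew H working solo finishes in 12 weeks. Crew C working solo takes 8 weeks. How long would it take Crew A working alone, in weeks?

24 weeks

Combined rate is 1/4 per week.
Known contribution: 1/12 + 1/8 = (2 + 3)/24 = 5/24 per week.
So Crew A's rate is 1/4 − 5/24 = 1/24, meaning 24 weeks alone.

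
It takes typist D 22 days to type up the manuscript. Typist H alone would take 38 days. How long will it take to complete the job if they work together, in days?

209/15 days

Combined rate: 1/22 + 1/38 = (19 + 11)/418 = 30/418 = 15/209 per day.
Time = 1 ÷ (15/209) = 209/15 days.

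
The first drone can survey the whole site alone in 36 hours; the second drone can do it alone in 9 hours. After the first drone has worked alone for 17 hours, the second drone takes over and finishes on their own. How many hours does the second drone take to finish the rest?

19/4 hours

In 17 hours the first drone does 17/36 of the job, leaving 19/36.
The second drone works at 1/9 per hour, so finishing takes 19/36 ÷ 1/9 = 19/4 hours.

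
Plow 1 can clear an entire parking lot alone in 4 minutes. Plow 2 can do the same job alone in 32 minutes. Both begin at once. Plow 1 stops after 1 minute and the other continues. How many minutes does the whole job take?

24 minutes

In the first 1 minute the combined rate is 9/32, so 9/32 of the job is done, leaving 23/32.
After plow 1 leaves the rate is 1/32 per minute; the remaining 23/32 takes 23 minutes.
Total = 1 + 23 = 24 minutes.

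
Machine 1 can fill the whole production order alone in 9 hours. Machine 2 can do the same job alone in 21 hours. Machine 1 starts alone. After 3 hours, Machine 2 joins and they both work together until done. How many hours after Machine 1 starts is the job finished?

In the first 3 hours Machine 1 alone does 3/9 = 1/3 of the job, leaving 2/3.
Once everyone is working, combined rate: 1/9 + 1/21 = (7 + 3)/63 = 10/63 per hour.
Remaining 2/3 at 10/63 per hour takes 21/5 hours.
Total from the start = 3 + 21/5 = 36/5 hours.

36/5 hours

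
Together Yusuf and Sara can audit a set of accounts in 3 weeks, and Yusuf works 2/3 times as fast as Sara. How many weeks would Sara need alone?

Let Sara's rate be r; then Yusuf's rate is (2/3)r, so together (2/3 + 1)r = (5/3)r = 1/3.
Thus r = 1/5 per week.
Sara alone: 5 weeks; Yusuf alone: 15/2 weeks.

5 weeks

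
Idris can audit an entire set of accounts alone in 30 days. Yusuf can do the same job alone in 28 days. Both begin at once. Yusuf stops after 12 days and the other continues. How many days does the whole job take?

In the first 12 days the combined rate is 29/420, so 29/35 of the job is done, leaving 6/35.
After Yusuf leaves the rate is 1/30 per day; the remaining 6/35 takes 36/7 days.
Total = 12 + 36/7 = 120/7 days.

120/7 days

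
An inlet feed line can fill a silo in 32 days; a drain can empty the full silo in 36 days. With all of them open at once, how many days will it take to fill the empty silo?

Net rate = 1/32 − 1/36 = (9 − 8)/288 = 1/288 per day.
Filling time = 1 ÷ (1/288) = 288 days.

288 days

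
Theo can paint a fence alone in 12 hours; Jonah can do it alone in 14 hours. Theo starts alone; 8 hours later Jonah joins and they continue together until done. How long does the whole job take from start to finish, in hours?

132/13 hours

In 8 hours Theo does 8/12 = 2/3 of the job, leaving 1/3.
Theo and Jonah together work at 13/84 per hour, so finishing takes 1/3 ÷ 13/84 = 28/13 hours.
Total time = 8 + 28/13 = 132/13 hours.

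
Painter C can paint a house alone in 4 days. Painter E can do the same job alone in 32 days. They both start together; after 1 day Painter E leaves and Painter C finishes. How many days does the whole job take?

31/8 days

In the first 1 day the combined rate is 9/32, so 9/32 of the job is done, leaving 23/32.
After Painter E leaves the rate is 1/4 per day; the remaining 23/32 takes 23/8 days.
Total = 1 + 23/8 = 31/8 days.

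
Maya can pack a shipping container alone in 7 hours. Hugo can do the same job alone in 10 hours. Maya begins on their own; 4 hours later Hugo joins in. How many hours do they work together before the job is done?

30/17 hours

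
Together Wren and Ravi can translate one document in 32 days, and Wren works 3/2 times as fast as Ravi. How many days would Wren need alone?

160/3 days

Let Ravi's rate be r; then Wren's rate is (3/2)r, so together (3/2 + 1)r = (5/2)r = 1/32.
Thus r = 1/80 per day.
Ravi alone: 80 days; Wren alone: 160/3 days.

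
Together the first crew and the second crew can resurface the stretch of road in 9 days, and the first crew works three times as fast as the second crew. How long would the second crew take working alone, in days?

36 days

Let the second crew's rate be r; then the first crew's rate is 3r, so together (3 + 1)r = 4r = 1/9.
Thus r = 1/36 per day.
The second crew alone: 36 days; the first crew alone: 12 days.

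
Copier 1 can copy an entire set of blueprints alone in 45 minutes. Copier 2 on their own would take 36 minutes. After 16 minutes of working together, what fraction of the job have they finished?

Combined rate: 1/45 + 1/36 = (4 + 5)/180 = 9/180 = 1/20 per minute.
In 16 minutes they complete 16·1/20 = 4/5 of the job.

4/5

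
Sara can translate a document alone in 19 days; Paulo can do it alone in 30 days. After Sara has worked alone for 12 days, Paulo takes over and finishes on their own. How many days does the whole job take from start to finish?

438/19 days

In 12 days Sara does 12/19 of the job, leaving 7/19.
Paulo works at 1/30 per day, so finishing takes 7/19 ÷ 1/30 = 210/19 days.
Total time = 12 + 210/19 = 438/19 days.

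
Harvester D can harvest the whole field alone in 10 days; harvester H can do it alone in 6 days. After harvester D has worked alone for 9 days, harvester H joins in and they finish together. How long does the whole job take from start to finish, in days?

75/8 days

In 9 days harvester D does 9/10 of the job, leaving 1/10.
Harvester D and harvester H together work at 4/15 per day, so finishing takes 1/10 ÷ 4/15 = 3/8 days.
Total time = 9 + 3/8 = 75/8 days.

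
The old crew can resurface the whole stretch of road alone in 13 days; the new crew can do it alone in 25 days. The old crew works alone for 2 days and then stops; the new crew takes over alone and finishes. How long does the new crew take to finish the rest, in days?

275/13 days

In 2 days the old crew does 2/13 of the job, leaving 11/13.
The new crew works at 1/25 per day, so finishing takes 11/13 ÷ 1/25 = 275/13 days.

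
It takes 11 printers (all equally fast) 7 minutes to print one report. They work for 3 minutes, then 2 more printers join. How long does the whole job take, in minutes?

83/13 minutes

One printer does 1/77 of the job per minute.
After 3 minutes with 11 printers, 3/7 is done (4/7 left).
With 13 printers the rate is 13/77, so the rest takes 4/7 ÷ 13/77 = 44/13 minutes.
Total = 3 + 44/13 = 83/13 minutes.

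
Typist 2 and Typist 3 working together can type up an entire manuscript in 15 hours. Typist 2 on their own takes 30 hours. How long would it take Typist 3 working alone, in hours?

30 hours

Combined rate is 1/15 per hour.
Known contribution: 1/30 per hour.
So Typist 3's rate is 1/15 − 1/30 = 1/30, meaning 30 hours alone.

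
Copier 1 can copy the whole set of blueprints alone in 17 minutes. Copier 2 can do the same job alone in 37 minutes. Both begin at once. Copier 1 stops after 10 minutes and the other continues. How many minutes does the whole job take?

In the first 10 minutes the combined rate is 54/629, so 540/629 of the job is done, leaving 89/629.
After Copier 1 leaves the rate is 1/37 per minute; the remaining 89/629 takes 89/17 minutes.
Total = 10 + 89/17 = 259/17 minutes.

259/17 minutes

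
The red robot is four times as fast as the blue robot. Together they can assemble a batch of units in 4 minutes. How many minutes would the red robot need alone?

5 minutes

Let the blue robot's rate be r; then the red robot's rate is 4r, so together (4 + 1)r = 5r = 1/4.
Thus r = 1/20 per minute.
The blue robot alone: 20 minutes; the red robot alone: 5 minutes.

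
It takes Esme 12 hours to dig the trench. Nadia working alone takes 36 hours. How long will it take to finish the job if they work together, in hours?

With two workers the combined time is the product over the sum: 12·36/(12+36) = 432/48 = 9 hours.

9 hours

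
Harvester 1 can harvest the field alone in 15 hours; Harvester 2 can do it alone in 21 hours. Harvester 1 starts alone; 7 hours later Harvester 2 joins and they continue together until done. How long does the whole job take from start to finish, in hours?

35/3 hours

In 7 hours Harvester 1 does 7/15 of the job, leaving 8/15.
Harvester 1 and Harvester 2 together work at 4/35 per hour, so finishing takes 8/15 ÷ 4/35 = 14/3 hours.
Total time = 7 + 14/3 = 35/3 hours.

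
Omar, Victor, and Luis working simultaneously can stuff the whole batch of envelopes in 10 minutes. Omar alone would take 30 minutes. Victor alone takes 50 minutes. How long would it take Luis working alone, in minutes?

Combined rate is 1/10 per minute.
Known contribution: 1/30 + 1/50 = (5 + 3)/150 = 8/150 = 4/75 per minute.
So Luis's rate is 1/10 − 4/75 = 7/150, meaning 150/7 minutes alone.

150/7 minutes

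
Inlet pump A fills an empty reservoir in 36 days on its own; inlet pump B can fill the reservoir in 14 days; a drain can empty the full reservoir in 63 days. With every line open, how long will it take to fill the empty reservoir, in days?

Net rate = 1/36 + 1/14 − 1/63 = (7 + 18 − 4)/252 = 21/252 = 1/12 per day.
Filling time = 1 ÷ (1/12) = 12 days.

12 days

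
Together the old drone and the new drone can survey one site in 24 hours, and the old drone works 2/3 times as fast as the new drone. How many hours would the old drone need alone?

60 hours

Let the new drone's rate be r; then the old drone's rate is (2/3)r, so together (2/3 + 1)r = (5/3)r = 1/24.
Thus r = 1/40 per hour.
The new drone alone: 40 hours; the old drone alone: 60 hours.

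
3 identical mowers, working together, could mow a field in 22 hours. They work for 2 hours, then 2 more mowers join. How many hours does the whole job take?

One mower does 1/66 of the job per hour.
After 2 hours with 3 mowers, 1/11 is done (10/11 left).
With 5 mowers the rate is 5/66, so the rest takes 10/11 ÷ 5/66 = 12 hours.
Total = 2 + 12 = 14 hours.

14 hours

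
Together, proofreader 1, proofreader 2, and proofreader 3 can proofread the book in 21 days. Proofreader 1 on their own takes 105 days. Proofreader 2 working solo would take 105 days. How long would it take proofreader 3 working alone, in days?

35 days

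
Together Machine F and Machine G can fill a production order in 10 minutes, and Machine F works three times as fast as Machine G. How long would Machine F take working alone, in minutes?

40/3 minutes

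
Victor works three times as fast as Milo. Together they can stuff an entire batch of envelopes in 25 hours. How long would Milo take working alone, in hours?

100 hours

Let Milo's rate be r; then Victor's rate is 3r, so together (3 + 1)r = 4r = 1/25.
Thus r = 1/100 per hour.
Milo alone: 100 hours; Victor alone: 100/3 hours.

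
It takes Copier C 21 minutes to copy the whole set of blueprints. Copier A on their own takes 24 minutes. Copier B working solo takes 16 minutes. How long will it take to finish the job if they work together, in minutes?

112/17 minutes

Combined rate: 1/21 + 1/24 + 1/16 = (16 + 14 + 21)/336 = 51/336 = 17/112 per minute.
Time = 1 ÷ (17/112) = 112/17 minutes.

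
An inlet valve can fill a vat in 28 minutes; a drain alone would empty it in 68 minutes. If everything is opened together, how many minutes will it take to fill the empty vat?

Net rate = 1/28 − 1/68 = (17 − 7)/476 = 10/476 = 5/238 per minute.
Filling time = 1 ÷ (5/238) = 238/5 minutes.

238/5 minutes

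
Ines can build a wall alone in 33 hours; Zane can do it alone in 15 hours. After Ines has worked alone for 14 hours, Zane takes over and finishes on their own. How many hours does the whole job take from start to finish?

In 14 hours Ines does 14/33 of the job, leaving 19/33.
Zane works at 1/15 per hour, so finishing takes 19/33 ÷ 1/15 = 95/11 hours.
Total time = 14 + 95/11 = 249/11 hours.

249/11 hours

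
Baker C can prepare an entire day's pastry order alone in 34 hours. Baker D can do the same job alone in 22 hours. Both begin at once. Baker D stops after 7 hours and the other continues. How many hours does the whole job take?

255/11 hours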